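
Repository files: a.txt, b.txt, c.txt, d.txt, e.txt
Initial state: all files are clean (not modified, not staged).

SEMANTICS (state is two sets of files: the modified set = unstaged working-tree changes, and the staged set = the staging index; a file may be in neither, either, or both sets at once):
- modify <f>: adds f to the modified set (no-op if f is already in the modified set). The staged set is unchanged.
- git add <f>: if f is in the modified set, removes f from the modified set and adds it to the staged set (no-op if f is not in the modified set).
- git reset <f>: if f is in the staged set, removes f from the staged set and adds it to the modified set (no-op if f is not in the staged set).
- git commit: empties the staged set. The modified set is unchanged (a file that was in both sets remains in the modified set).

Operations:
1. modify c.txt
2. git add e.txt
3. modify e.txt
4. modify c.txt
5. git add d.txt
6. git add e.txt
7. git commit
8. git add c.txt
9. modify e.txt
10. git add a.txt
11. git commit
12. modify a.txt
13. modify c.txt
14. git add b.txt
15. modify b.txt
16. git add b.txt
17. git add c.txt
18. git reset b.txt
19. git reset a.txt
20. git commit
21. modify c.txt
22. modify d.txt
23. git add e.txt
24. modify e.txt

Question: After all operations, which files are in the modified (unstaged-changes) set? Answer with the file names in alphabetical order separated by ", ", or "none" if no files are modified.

After op 1 (modify c.txt): modified={c.txt} staged={none}
After op 2 (git add e.txt): modified={c.txt} staged={none}
After op 3 (modify e.txt): modified={c.txt, e.txt} staged={none}
After op 4 (modify c.txt): modified={c.txt, e.txt} staged={none}
After op 5 (git add d.txt): modified={c.txt, e.txt} staged={none}
After op 6 (git add e.txt): modified={c.txt} staged={e.txt}
After op 7 (git commit): modified={c.txt} staged={none}
After op 8 (git add c.txt): modified={none} staged={c.txt}
After op 9 (modify e.txt): modified={e.txt} staged={c.txt}
After op 10 (git add a.txt): modified={e.txt} staged={c.txt}
After op 11 (git commit): modified={e.txt} staged={none}
After op 12 (modify a.txt): modified={a.txt, e.txt} staged={none}
After op 13 (modify c.txt): modified={a.txt, c.txt, e.txt} staged={none}
After op 14 (git add b.txt): modified={a.txt, c.txt, e.txt} staged={none}
After op 15 (modify b.txt): modified={a.txt, b.txt, c.txt, e.txt} staged={none}
After op 16 (git add b.txt): modified={a.txt, c.txt, e.txt} staged={b.txt}
After op 17 (git add c.txt): modified={a.txt, e.txt} staged={b.txt, c.txt}
After op 18 (git reset b.txt): modified={a.txt, b.txt, e.txt} staged={c.txt}
After op 19 (git reset a.txt): modified={a.txt, b.txt, e.txt} staged={c.txt}
After op 20 (git commit): modified={a.txt, b.txt, e.txt} staged={none}
After op 21 (modify c.txt): modified={a.txt, b.txt, c.txt, e.txt} staged={none}
After op 22 (modify d.txt): modified={a.txt, b.txt, c.txt, d.txt, e.txt} staged={none}
After op 23 (git add e.txt): modified={a.txt, b.txt, c.txt, d.txt} staged={e.txt}
After op 24 (modify e.txt): modified={a.txt, b.txt, c.txt, d.txt, e.txt} staged={e.txt}

Answer: a.txt, b.txt, c.txt, d.txt, e.txt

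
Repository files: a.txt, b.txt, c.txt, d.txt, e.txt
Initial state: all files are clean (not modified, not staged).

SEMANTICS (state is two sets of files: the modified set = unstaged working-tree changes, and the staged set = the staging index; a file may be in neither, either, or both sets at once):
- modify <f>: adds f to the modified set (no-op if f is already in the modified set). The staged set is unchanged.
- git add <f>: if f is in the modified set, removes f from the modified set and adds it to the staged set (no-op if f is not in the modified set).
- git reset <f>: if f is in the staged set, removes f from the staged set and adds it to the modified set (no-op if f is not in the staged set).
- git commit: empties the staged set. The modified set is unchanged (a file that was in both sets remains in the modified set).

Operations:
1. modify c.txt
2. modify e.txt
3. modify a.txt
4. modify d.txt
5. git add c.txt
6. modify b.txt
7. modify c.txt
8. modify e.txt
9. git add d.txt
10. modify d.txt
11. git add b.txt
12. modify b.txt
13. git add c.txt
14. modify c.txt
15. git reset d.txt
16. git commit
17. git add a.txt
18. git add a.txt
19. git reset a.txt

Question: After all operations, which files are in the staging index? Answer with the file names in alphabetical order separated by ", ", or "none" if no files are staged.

After op 1 (modify c.txt): modified={c.txt} staged={none}
After op 2 (modify e.txt): modified={c.txt, e.txt} staged={none}
After op 3 (modify a.txt): modified={a.txt, c.txt, e.txt} staged={none}
After op 4 (modify d.txt): modified={a.txt, c.txt, d.txt, e.txt} staged={none}
After op 5 (git add c.txt): modified={a.txt, d.txt, e.txt} staged={c.txt}
After op 6 (modify b.txt): modified={a.txt, b.txt, d.txt, e.txt} staged={c.txt}
After op 7 (modify c.txt): modified={a.txt, b.txt, c.txt, d.txt, e.txt} staged={c.txt}
After op 8 (modify e.txt): modified={a.txt, b.txt, c.txt, d.txt, e.txt} staged={c.txt}
After op 9 (git add d.txt): modified={a.txt, b.txt, c.txt, e.txt} staged={c.txt, d.txt}
After op 10 (modify d.txt): modified={a.txt, b.txt, c.txt, d.txt, e.txt} staged={c.txt, d.txt}
After op 11 (git add b.txt): modified={a.txt, c.txt, d.txt, e.txt} staged={b.txt, c.txt, d.txt}
After op 12 (modify b.txt): modified={a.txt, b.txt, c.txt, d.txt, e.txt} staged={b.txt, c.txt, d.txt}
After op 13 (git add c.txt): modified={a.txt, b.txt, d.txt, e.txt} staged={b.txt, c.txt, d.txt}
After op 14 (modify c.txt): modified={a.txt, b.txt, c.txt, d.txt, e.txt} staged={b.txt, c.txt, d.txt}
After op 15 (git reset d.txt): modified={a.txt, b.txt, c.txt, d.txt, e.txt} staged={b.txt, c.txt}
After op 16 (git commit): modified={a.txt, b.txt, c.txt, d.txt, e.txt} staged={none}
After op 17 (git add a.txt): modified={b.txt, c.txt, d.txt, e.txt} staged={a.txt}
After op 18 (git add a.txt): modified={b.txt, c.txt, d.txt, e.txt} staged={a.txt}
After op 19 (git reset a.txt): modified={a.txt, b.txt, c.txt, d.txt, e.txt} staged={none}

Answer: none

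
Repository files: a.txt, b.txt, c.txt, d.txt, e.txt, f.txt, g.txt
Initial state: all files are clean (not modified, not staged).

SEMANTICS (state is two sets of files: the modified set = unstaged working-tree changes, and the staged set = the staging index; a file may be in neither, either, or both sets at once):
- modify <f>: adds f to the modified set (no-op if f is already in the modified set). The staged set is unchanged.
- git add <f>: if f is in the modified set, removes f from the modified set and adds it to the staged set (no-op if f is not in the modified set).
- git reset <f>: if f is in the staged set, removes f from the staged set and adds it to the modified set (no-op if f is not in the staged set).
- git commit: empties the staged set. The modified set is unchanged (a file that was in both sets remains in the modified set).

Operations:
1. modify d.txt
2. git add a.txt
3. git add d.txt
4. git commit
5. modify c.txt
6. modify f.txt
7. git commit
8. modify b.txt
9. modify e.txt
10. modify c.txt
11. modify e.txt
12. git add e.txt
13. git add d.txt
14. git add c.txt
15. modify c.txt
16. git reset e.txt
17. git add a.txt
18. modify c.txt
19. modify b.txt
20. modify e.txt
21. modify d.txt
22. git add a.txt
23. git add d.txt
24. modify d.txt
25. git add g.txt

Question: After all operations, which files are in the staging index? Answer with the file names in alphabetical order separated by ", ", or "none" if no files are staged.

After op 1 (modify d.txt): modified={d.txt} staged={none}
After op 2 (git add a.txt): modified={d.txt} staged={none}
After op 3 (git add d.txt): modified={none} staged={d.txt}
After op 4 (git commit): modified={none} staged={none}
After op 5 (modify c.txt): modified={c.txt} staged={none}
After op 6 (modify f.txt): modified={c.txt, f.txt} staged={none}
After op 7 (git commit): modified={c.txt, f.txt} staged={none}
After op 8 (modify b.txt): modified={b.txt, c.txt, f.txt} staged={none}
After op 9 (modify e.txt): modified={b.txt, c.txt, e.txt, f.txt} staged={none}
After op 10 (modify c.txt): modified={b.txt, c.txt, e.txt, f.txt} staged={none}
After op 11 (modify e.txt): modified={b.txt, c.txt, e.txt, f.txt} staged={none}
After op 12 (git add e.txt): modified={b.txt, c.txt, f.txt} staged={e.txt}
After op 13 (git add d.txt): modified={b.txt, c.txt, f.txt} staged={e.txt}
After op 14 (git add c.txt): modified={b.txt, f.txt} staged={c.txt, e.txt}
After op 15 (modify c.txt): modified={b.txt, c.txt, f.txt} staged={c.txt, e.txt}
After op 16 (git reset e.txt): modified={b.txt, c.txt, e.txt, f.txt} staged={c.txt}
After op 17 (git add a.txt): modified={b.txt, c.txt, e.txt, f.txt} staged={c.txt}
After op 18 (modify c.txt): modified={b.txt, c.txt, e.txt, f.txt} staged={c.txt}
After op 19 (modify b.txt): modified={b.txt, c.txt, e.txt, f.txt} staged={c.txt}
After op 20 (modify e.txt): modified={b.txt, c.txt, e.txt, f.txt} staged={c.txt}
After op 21 (modify d.txt): modified={b.txt, c.txt, d.txt, e.txt, f.txt} staged={c.txt}
After op 22 (git add a.txt): modified={b.txt, c.txt, d.txt, e.txt, f.txt} staged={c.txt}
After op 23 (git add d.txt): modified={b.txt, c.txt, e.txt, f.txt} staged={c.txt, d.txt}
After op 24 (modify d.txt): modified={b.txt, c.txt, d.txt, e.txt, f.txt} staged={c.txt, d.txt}
After op 25 (git add g.txt): modified={b.txt, c.txt, d.txt, e.txt, f.txt} staged={c.txt, d.txt}

Answer: c.txt, d.txt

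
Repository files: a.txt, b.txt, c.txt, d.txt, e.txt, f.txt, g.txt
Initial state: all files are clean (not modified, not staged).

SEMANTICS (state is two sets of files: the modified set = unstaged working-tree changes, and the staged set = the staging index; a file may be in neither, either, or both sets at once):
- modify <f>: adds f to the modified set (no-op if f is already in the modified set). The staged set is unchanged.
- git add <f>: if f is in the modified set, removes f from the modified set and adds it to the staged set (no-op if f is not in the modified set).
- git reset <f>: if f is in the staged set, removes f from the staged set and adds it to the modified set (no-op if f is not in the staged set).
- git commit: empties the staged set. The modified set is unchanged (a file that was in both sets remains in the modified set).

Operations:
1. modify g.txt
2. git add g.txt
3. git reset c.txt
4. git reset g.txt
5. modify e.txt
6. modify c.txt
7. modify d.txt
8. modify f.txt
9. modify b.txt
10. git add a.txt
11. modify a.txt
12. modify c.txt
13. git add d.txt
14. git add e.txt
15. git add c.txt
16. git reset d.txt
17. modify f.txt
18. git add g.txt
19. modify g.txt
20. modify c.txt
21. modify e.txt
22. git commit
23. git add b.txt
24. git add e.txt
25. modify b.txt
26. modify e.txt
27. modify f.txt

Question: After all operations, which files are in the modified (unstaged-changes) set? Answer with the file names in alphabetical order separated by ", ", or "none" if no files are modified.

Answer: a.txt, b.txt, c.txt, d.txt, e.txt, f.txt, g.txt

Derivation:
After op 1 (modify g.txt): modified={g.txt} staged={none}
After op 2 (git add g.txt): modified={none} staged={g.txt}
After op 3 (git reset c.txt): modified={none} staged={g.txt}
After op 4 (git reset g.txt): modified={g.txt} staged={none}
After op 5 (modify e.txt): modified={e.txt, g.txt} staged={none}
After op 6 (modify c.txt): modified={c.txt, e.txt, g.txt} staged={none}
After op 7 (modify d.txt): modified={c.txt, d.txt, e.txt, g.txt} staged={none}
After op 8 (modify f.txt): modified={c.txt, d.txt, e.txt, f.txt, g.txt} staged={none}
After op 9 (modify b.txt): modified={b.txt, c.txt, d.txt, e.txt, f.txt, g.txt} staged={none}
After op 10 (git add a.txt): modified={b.txt, c.txt, d.txt, e.txt, f.txt, g.txt} staged={none}
After op 11 (modify a.txt): modified={a.txt, b.txt, c.txt, d.txt, e.txt, f.txt, g.txt} staged={none}
After op 12 (modify c.txt): modified={a.txt, b.txt, c.txt, d.txt, e.txt, f.txt, g.txt} staged={none}
After op 13 (git add d.txt): modified={a.txt, b.txt, c.txt, e.txt, f.txt, g.txt} staged={d.txt}
After op 14 (git add e.txt): modified={a.txt, b.txt, c.txt, f.txt, g.txt} staged={d.txt, e.txt}
After op 15 (git add c.txt): modified={a.txt, b.txt, f.txt, g.txt} staged={c.txt, d.txt, e.txt}
After op 16 (git reset d.txt): modified={a.txt, b.txt, d.txt, f.txt, g.txt} staged={c.txt, e.txt}
After op 17 (modify f.txt): modified={a.txt, b.txt, d.txt, f.txt, g.txt} staged={c.txt, e.txt}
After op 18 (git add g.txt): modified={a.txt, b.txt, d.txt, f.txt} staged={c.txt, e.txt, g.txt}
After op 19 (modify g.txt): modified={a.txt, b.txt, d.txt, f.txt, g.txt} staged={c.txt, e.txt, g.txt}
After op 20 (modify c.txt): modified={a.txt, b.txt, c.txt, d.txt, f.txt, g.txt} staged={c.txt, e.txt, g.txt}
After op 21 (modify e.txt): modified={a.txt, b.txt, c.txt, d.txt, e.txt, f.txt, g.txt} staged={c.txt, e.txt, g.txt}
After op 22 (git commit): modified={a.txt, b.txt, c.txt, d.txt, e.txt, f.txt, g.txt} staged={none}
After op 23 (git add b.txt): modified={a.txt, c.txt, d.txt, e.txt, f.txt, g.txt} staged={b.txt}
After op 24 (git add e.txt): modified={a.txt, c.txt, d.txt, f.txt, g.txt} staged={b.txt, e.txt}
After op 25 (modify b.txt): modified={a.txt, b.txt, c.txt, d.txt, f.txt, g.txt} staged={b.txt, e.txt}
After op 26 (modify e.txt): modified={a.txt, b.txt, c.txt, d.txt, e.txt, f.txt, g.txt} staged={b.txt, e.txt}
After op 27 (modify f.txt): modified={a.txt, b.txt, c.txt, d.txt, e.txt, f.txt, g.txt} staged={b.txt, e.txt}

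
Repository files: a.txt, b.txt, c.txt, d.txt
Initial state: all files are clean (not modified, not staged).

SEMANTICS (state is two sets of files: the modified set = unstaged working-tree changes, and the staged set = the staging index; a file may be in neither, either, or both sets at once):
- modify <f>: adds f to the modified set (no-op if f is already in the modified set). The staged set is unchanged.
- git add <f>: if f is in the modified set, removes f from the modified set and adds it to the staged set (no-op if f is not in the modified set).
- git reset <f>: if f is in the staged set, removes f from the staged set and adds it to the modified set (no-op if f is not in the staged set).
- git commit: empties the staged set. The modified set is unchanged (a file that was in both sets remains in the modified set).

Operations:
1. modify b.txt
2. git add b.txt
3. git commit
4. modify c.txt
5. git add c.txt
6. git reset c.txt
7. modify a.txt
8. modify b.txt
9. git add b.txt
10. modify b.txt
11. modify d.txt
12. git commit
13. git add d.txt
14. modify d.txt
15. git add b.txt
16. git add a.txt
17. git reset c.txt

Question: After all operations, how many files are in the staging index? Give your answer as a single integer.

Answer: 3

Derivation:
After op 1 (modify b.txt): modified={b.txt} staged={none}
After op 2 (git add b.txt): modified={none} staged={b.txt}
After op 3 (git commit): modified={none} staged={none}
After op 4 (modify c.txt): modified={c.txt} staged={none}
After op 5 (git add c.txt): modified={none} staged={c.txt}
After op 6 (git reset c.txt): modified={c.txt} staged={none}
After op 7 (modify a.txt): modified={a.txt, c.txt} staged={none}
After op 8 (modify b.txt): modified={a.txt, b.txt, c.txt} staged={none}
After op 9 (git add b.txt): modified={a.txt, c.txt} staged={b.txt}
After op 10 (modify b.txt): modified={a.txt, b.txt, c.txt} staged={b.txt}
After op 11 (modify d.txt): modified={a.txt, b.txt, c.txt, d.txt} staged={b.txt}
After op 12 (git commit): modified={a.txt, b.txt, c.txt, d.txt} staged={none}
After op 13 (git add d.txt): modified={a.txt, b.txt, c.txt} staged={d.txt}
After op 14 (modify d.txt): modified={a.txt, b.txt, c.txt, d.txt} staged={d.txt}
After op 15 (git add b.txt): modified={a.txt, c.txt, d.txt} staged={b.txt, d.txt}
After op 16 (git add a.txt): modified={c.txt, d.txt} staged={a.txt, b.txt, d.txt}
After op 17 (git reset c.txt): modified={c.txt, d.txt} staged={a.txt, b.txt, d.txt}
Final staged set: {a.txt, b.txt, d.txt} -> count=3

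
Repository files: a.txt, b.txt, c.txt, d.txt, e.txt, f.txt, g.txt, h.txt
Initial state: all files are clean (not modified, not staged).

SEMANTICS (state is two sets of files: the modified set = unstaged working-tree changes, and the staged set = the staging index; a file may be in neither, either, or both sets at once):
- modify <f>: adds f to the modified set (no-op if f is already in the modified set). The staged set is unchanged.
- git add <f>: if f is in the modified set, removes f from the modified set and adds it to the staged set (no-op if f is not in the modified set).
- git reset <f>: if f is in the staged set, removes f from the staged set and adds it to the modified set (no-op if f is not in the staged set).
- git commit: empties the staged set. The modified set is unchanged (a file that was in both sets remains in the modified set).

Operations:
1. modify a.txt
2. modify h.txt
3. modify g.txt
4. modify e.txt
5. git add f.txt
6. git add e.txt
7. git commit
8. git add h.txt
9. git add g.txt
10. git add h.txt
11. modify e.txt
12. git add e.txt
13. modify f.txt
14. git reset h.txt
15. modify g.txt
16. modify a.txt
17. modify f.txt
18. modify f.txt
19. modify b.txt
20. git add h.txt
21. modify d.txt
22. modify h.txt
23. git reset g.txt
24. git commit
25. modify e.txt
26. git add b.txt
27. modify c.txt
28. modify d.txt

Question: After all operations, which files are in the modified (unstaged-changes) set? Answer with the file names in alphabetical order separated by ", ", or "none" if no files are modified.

Answer: a.txt, c.txt, d.txt, e.txt, f.txt, g.txt, h.txt

Derivation:
After op 1 (modify a.txt): modified={a.txt} staged={none}
After op 2 (modify h.txt): modified={a.txt, h.txt} staged={none}
After op 3 (modify g.txt): modified={a.txt, g.txt, h.txt} staged={none}
After op 4 (modify e.txt): modified={a.txt, e.txt, g.txt, h.txt} staged={none}
After op 5 (git add f.txt): modified={a.txt, e.txt, g.txt, h.txt} staged={none}
After op 6 (git add e.txt): modified={a.txt, g.txt, h.txt} staged={e.txt}
After op 7 (git commit): modified={a.txt, g.txt, h.txt} staged={none}
After op 8 (git add h.txt): modified={a.txt, g.txt} staged={h.txt}
After op 9 (git add g.txt): modified={a.txt} staged={g.txt, h.txt}
After op 10 (git add h.txt): modified={a.txt} staged={g.txt, h.txt}
After op 11 (modify e.txt): modified={a.txt, e.txt} staged={g.txt, h.txt}
After op 12 (git add e.txt): modified={a.txt} staged={e.txt, g.txt, h.txt}
After op 13 (modify f.txt): modified={a.txt, f.txt} staged={e.txt, g.txt, h.txt}
After op 14 (git reset h.txt): modified={a.txt, f.txt, h.txt} staged={e.txt, g.txt}
After op 15 (modify g.txt): modified={a.txt, f.txt, g.txt, h.txt} staged={e.txt, g.txt}
After op 16 (modify a.txt): modified={a.txt, f.txt, g.txt, h.txt} staged={e.txt, g.txt}
After op 17 (modify f.txt): modified={a.txt, f.txt, g.txt, h.txt} staged={e.txt, g.txt}
After op 18 (modify f.txt): modified={a.txt, f.txt, g.txt, h.txt} staged={e.txt, g.txt}
After op 19 (modify b.txt): modified={a.txt, b.txt, f.txt, g.txt, h.txt} staged={e.txt, g.txt}
After op 20 (git add h.txt): modified={a.txt, b.txt, f.txt, g.txt} staged={e.txt, g.txt, h.txt}
After op 21 (modify d.txt): modified={a.txt, b.txt, d.txt, f.txt, g.txt} staged={e.txt, g.txt, h.txt}
After op 22 (modify h.txt): modified={a.txt, b.txt, d.txt, f.txt, g.txt, h.txt} staged={e.txt, g.txt, h.txt}
After op 23 (git reset g.txt): modified={a.txt, b.txt, d.txt, f.txt, g.txt, h.txt} staged={e.txt, h.txt}
After op 24 (git commit): modified={a.txt, b.txt, d.txt, f.txt, g.txt, h.txt} staged={none}
After op 25 (modify e.txt): modified={a.txt, b.txt, d.txt, e.txt, f.txt, g.txt, h.txt} staged={none}
After op 26 (git add b.txt): modified={a.txt, d.txt, e.txt, f.txt, g.txt, h.txt} staged={b.txt}
After op 27 (modify c.txt): modified={a.txt, c.txt, d.txt, e.txt, f.txt, g.txt, h.txt} staged={b.txt}
After op 28 (modify d.txt): modified={a.txt, c.txt, d.txt, e.txt, f.txt, g.txt, h.txt} staged={b.txt}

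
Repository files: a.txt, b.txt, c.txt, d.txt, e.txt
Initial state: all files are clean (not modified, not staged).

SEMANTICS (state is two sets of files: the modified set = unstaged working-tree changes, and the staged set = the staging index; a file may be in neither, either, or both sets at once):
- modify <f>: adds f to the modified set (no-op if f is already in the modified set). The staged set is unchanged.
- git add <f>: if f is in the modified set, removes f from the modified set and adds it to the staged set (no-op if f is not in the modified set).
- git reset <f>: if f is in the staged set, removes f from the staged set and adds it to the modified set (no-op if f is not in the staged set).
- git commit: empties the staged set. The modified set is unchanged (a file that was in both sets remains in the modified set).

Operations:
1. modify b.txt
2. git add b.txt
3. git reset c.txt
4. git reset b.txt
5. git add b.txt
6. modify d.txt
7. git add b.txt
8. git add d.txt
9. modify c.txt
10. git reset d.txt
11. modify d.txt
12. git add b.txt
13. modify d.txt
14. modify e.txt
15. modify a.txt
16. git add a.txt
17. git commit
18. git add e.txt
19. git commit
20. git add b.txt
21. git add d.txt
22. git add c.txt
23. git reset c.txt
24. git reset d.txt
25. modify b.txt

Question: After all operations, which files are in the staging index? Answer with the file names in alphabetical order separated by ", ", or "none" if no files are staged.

After op 1 (modify b.txt): modified={b.txt} staged={none}
After op 2 (git add b.txt): modified={none} staged={b.txt}
After op 3 (git reset c.txt): modified={none} staged={b.txt}
After op 4 (git reset b.txt): modified={b.txt} staged={none}
After op 5 (git add b.txt): modified={none} staged={b.txt}
After op 6 (modify d.txt): modified={d.txt} staged={b.txt}
After op 7 (git add b.txt): modified={d.txt} staged={b.txt}
After op 8 (git add d.txt): modified={none} staged={b.txt, d.txt}
After op 9 (modify c.txt): modified={c.txt} staged={b.txt, d.txt}
After op 10 (git reset d.txt): modified={c.txt, d.txt} staged={b.txt}
After op 11 (modify d.txt): modified={c.txt, d.txt} staged={b.txt}
After op 12 (git add b.txt): modified={c.txt, d.txt} staged={b.txt}
After op 13 (modify d.txt): modified={c.txt, d.txt} staged={b.txt}
After op 14 (modify e.txt): modified={c.txt, d.txt, e.txt} staged={b.txt}
After op 15 (modify a.txt): modified={a.txt, c.txt, d.txt, e.txt} staged={b.txt}
After op 16 (git add a.txt): modified={c.txt, d.txt, e.txt} staged={a.txt, b.txt}
After op 17 (git commit): modified={c.txt, d.txt, e.txt} staged={none}
After op 18 (git add e.txt): modified={c.txt, d.txt} staged={e.txt}
After op 19 (git commit): modified={c.txt, d.txt} staged={none}
After op 20 (git add b.txt): modified={c.txt, d.txt} staged={none}
After op 21 (git add d.txt): modified={c.txt} staged={d.txt}
After op 22 (git add c.txt): modified={none} staged={c.txt, d.txt}
After op 23 (git reset c.txt): modified={c.txt} staged={d.txt}
After op 24 (git reset d.txt): modified={c.txt, d.txt} staged={none}
After op 25 (modify b.txt): modified={b.txt, c.txt, d.txt} staged={none}

Answer: none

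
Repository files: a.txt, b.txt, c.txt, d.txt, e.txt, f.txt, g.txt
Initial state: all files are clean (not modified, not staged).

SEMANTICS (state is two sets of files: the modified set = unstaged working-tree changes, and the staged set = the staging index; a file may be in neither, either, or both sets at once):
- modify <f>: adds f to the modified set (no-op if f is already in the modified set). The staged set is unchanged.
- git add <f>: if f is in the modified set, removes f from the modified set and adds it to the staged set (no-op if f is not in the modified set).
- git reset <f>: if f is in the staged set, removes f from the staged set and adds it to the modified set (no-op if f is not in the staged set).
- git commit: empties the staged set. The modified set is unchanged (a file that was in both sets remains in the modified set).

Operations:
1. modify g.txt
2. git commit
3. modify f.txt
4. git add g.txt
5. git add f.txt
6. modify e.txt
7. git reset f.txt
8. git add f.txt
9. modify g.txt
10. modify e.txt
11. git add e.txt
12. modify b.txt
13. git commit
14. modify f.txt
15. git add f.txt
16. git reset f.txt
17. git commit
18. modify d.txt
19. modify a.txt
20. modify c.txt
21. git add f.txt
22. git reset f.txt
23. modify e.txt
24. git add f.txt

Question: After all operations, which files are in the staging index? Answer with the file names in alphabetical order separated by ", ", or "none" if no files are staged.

After op 1 (modify g.txt): modified={g.txt} staged={none}
After op 2 (git commit): modified={g.txt} staged={none}
After op 3 (modify f.txt): modified={f.txt, g.txt} staged={none}
After op 4 (git add g.txt): modified={f.txt} staged={g.txt}
After op 5 (git add f.txt): modified={none} staged={f.txt, g.txt}
After op 6 (modify e.txt): modified={e.txt} staged={f.txt, g.txt}
After op 7 (git reset f.txt): modified={e.txt, f.txt} staged={g.txt}
After op 8 (git add f.txt): modified={e.txt} staged={f.txt, g.txt}
After op 9 (modify g.txt): modified={e.txt, g.txt} staged={f.txt, g.txt}
After op 10 (modify e.txt): modified={e.txt, g.txt} staged={f.txt, g.txt}
After op 11 (git add e.txt): modified={g.txt} staged={e.txt, f.txt, g.txt}
After op 12 (modify b.txt): modified={b.txt, g.txt} staged={e.txt, f.txt, g.txt}
After op 13 (git commit): modified={b.txt, g.txt} staged={none}
After op 14 (modify f.txt): modified={b.txt, f.txt, g.txt} staged={none}
After op 15 (git add f.txt): modified={b.txt, g.txt} staged={f.txt}
After op 16 (git reset f.txt): modified={b.txt, f.txt, g.txt} staged={none}
After op 17 (git commit): modified={b.txt, f.txt, g.txt} staged={none}
After op 18 (modify d.txt): modified={b.txt, d.txt, f.txt, g.txt} staged={none}
After op 19 (modify a.txt): modified={a.txt, b.txt, d.txt, f.txt, g.txt} staged={none}
After op 20 (modify c.txt): modified={a.txt, b.txt, c.txt, d.txt, f.txt, g.txt} staged={none}
After op 21 (git add f.txt): modified={a.txt, b.txt, c.txt, d.txt, g.txt} staged={f.txt}
After op 22 (git reset f.txt): modified={a.txt, b.txt, c.txt, d.txt, f.txt, g.txt} staged={none}
After op 23 (modify e.txt): modified={a.txt, b.txt, c.txt, d.txt, e.txt, f.txt, g.txt} staged={none}
After op 24 (git add f.txt): modified={a.txt, b.txt, c.txt, d.txt, e.txt, g.txt} staged={f.txt}

Answer: f.txt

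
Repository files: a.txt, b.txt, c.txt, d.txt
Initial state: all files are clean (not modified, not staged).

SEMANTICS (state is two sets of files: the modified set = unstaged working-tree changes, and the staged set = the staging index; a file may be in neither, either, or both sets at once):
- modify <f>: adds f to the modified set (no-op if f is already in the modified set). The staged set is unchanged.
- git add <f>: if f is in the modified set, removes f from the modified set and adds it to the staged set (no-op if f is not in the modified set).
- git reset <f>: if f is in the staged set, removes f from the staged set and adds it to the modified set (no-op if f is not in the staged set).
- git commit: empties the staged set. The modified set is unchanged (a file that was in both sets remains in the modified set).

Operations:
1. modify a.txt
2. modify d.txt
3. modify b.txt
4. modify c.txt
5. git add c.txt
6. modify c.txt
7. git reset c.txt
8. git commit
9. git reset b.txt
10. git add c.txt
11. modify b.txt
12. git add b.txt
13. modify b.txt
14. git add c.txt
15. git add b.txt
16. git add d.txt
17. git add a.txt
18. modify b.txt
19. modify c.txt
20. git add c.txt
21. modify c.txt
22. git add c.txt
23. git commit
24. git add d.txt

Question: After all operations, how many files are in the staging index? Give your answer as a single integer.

Answer: 0

Derivation:
After op 1 (modify a.txt): modified={a.txt} staged={none}
After op 2 (modify d.txt): modified={a.txt, d.txt} staged={none}
After op 3 (modify b.txt): modified={a.txt, b.txt, d.txt} staged={none}
After op 4 (modify c.txt): modified={a.txt, b.txt, c.txt, d.txt} staged={none}
After op 5 (git add c.txt): modified={a.txt, b.txt, d.txt} staged={c.txt}
After op 6 (modify c.txt): modified={a.txt, b.txt, c.txt, d.txt} staged={c.txt}
After op 7 (git reset c.txt): modified={a.txt, b.txt, c.txt, d.txt} staged={none}
After op 8 (git commit): modified={a.txt, b.txt, c.txt, d.txt} staged={none}
After op 9 (git reset b.txt): modified={a.txt, b.txt, c.txt, d.txt} staged={none}
After op 10 (git add c.txt): modified={a.txt, b.txt, d.txt} staged={c.txt}
After op 11 (modify b.txt): modified={a.txt, b.txt, d.txt} staged={c.txt}
After op 12 (git add b.txt): modified={a.txt, d.txt} staged={b.txt, c.txt}
After op 13 (modify b.txt): modified={a.txt, b.txt, d.txt} staged={b.txt, c.txt}
After op 14 (git add c.txt): modified={a.txt, b.txt, d.txt} staged={b.txt, c.txt}
After op 15 (git add b.txt): modified={a.txt, d.txt} staged={b.txt, c.txt}
After op 16 (git add d.txt): modified={a.txt} staged={b.txt, c.txt, d.txt}
After op 17 (git add a.txt): modified={none} staged={a.txt, b.txt, c.txt, d.txt}
After op 18 (modify b.txt): modified={b.txt} staged={a.txt, b.txt, c.txt, d.txt}
After op 19 (modify c.txt): modified={b.txt, c.txt} staged={a.txt, b.txt, c.txt, d.txt}
After op 20 (git add c.txt): modified={b.txt} staged={a.txt, b.txt, c.txt, d.txt}
After op 21 (modify c.txt): modified={b.txt, c.txt} staged={a.txt, b.txt, c.txt, d.txt}
After op 22 (git add c.txt): modified={b.txt} staged={a.txt, b.txt, c.txt, d.txt}
After op 23 (git commit): modified={b.txt} staged={none}
After op 24 (git add d.txt): modified={b.txt} staged={none}
Final staged set: {none} -> count=0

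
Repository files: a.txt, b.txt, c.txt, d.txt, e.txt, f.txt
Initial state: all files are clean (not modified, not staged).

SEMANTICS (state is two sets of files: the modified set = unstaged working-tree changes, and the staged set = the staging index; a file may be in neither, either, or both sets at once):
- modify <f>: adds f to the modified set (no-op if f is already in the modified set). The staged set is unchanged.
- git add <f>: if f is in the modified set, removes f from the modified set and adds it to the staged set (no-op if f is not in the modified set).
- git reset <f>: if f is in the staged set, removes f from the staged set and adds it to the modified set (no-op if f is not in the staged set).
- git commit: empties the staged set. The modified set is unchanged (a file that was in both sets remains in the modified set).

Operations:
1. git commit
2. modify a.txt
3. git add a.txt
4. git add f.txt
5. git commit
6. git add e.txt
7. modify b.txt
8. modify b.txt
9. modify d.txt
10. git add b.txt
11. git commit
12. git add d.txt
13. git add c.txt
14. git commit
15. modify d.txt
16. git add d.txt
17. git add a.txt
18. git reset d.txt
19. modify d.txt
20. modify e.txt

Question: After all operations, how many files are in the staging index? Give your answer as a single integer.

Answer: 0

Derivation:
After op 1 (git commit): modified={none} staged={none}
After op 2 (modify a.txt): modified={a.txt} staged={none}
After op 3 (git add a.txt): modified={none} staged={a.txt}
After op 4 (git add f.txt): modified={none} staged={a.txt}
After op 5 (git commit): modified={none} staged={none}
After op 6 (git add e.txt): modified={none} staged={none}
After op 7 (modify b.txt): modified={b.txt} staged={none}
After op 8 (modify b.txt): modified={b.txt} staged={none}
After op 9 (modify d.txt): modified={b.txt, d.txt} staged={none}
After op 10 (git add b.txt): modified={d.txt} staged={b.txt}
After op 11 (git commit): modified={d.txt} staged={none}
After op 12 (git add d.txt): modified={none} staged={d.txt}
After op 13 (git add c.txt): modified={none} staged={d.txt}
After op 14 (git commit): modified={none} staged={none}
After op 15 (modify d.txt): modified={d.txt} staged={none}
After op 16 (git add d.txt): modified={none} staged={d.txt}
After op 17 (git add a.txt): modified={none} staged={d.txt}
After op 18 (git reset d.txt): modified={d.txt} staged={none}
After op 19 (modify d.txt): modified={d.txt} staged={none}
After op 20 (modify e.txt): modified={d.txt, e.txt} staged={none}
Final staged set: {none} -> count=0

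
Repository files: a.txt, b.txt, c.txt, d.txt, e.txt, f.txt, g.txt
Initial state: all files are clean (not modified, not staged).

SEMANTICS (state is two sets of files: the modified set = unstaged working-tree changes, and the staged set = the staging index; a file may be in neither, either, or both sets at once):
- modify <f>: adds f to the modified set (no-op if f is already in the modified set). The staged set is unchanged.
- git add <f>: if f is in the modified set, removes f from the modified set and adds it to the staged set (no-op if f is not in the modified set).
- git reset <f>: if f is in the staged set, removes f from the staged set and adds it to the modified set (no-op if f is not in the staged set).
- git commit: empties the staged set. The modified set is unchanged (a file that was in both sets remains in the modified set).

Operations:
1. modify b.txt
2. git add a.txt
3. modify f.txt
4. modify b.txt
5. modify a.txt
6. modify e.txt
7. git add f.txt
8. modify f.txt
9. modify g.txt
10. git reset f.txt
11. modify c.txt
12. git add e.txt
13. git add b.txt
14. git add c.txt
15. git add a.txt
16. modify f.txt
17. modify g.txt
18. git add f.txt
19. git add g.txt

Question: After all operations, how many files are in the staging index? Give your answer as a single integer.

After op 1 (modify b.txt): modified={b.txt} staged={none}
After op 2 (git add a.txt): modified={b.txt} staged={none}
After op 3 (modify f.txt): modified={b.txt, f.txt} staged={none}
After op 4 (modify b.txt): modified={b.txt, f.txt} staged={none}
After op 5 (modify a.txt): modified={a.txt, b.txt, f.txt} staged={none}
After op 6 (modify e.txt): modified={a.txt, b.txt, e.txt, f.txt} staged={none}
After op 7 (git add f.txt): modified={a.txt, b.txt, e.txt} staged={f.txt}
After op 8 (modify f.txt): modified={a.txt, b.txt, e.txt, f.txt} staged={f.txt}
After op 9 (modify g.txt): modified={a.txt, b.txt, e.txt, f.txt, g.txt} staged={f.txt}
After op 10 (git reset f.txt): modified={a.txt, b.txt, e.txt, f.txt, g.txt} staged={none}
After op 11 (modify c.txt): modified={a.txt, b.txt, c.txt, e.txt, f.txt, g.txt} staged={none}
After op 12 (git add e.txt): modified={a.txt, b.txt, c.txt, f.txt, g.txt} staged={e.txt}
After op 13 (git add b.txt): modified={a.txt, c.txt, f.txt, g.txt} staged={b.txt, e.txt}
After op 14 (git add c.txt): modified={a.txt, f.txt, g.txt} staged={b.txt, c.txt, e.txt}
After op 15 (git add a.txt): modified={f.txt, g.txt} staged={a.txt, b.txt, c.txt, e.txt}
After op 16 (modify f.txt): modified={f.txt, g.txt} staged={a.txt, b.txt, c.txt, e.txt}
After op 17 (modify g.txt): modified={f.txt, g.txt} staged={a.txt, b.txt, c.txt, e.txt}
After op 18 (git add f.txt): modified={g.txt} staged={a.txt, b.txt, c.txt, e.txt, f.txt}
After op 19 (git add g.txt): modified={none} staged={a.txt, b.txt, c.txt, e.txt, f.txt, g.txt}
Final staged set: {a.txt, b.txt, c.txt, e.txt, f.txt, g.txt} -> count=6

Answer: 6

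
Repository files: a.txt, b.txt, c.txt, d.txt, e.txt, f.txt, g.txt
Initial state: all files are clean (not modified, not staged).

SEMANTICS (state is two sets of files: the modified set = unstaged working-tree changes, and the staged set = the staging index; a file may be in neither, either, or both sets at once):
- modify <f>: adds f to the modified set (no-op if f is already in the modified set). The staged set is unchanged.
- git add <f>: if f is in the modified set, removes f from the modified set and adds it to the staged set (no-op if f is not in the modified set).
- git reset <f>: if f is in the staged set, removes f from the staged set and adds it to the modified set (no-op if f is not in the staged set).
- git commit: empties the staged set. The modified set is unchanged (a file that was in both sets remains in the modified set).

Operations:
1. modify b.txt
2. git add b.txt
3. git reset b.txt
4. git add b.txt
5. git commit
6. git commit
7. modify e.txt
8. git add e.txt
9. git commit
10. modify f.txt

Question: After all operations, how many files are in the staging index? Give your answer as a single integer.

Answer: 0

Derivation:
After op 1 (modify b.txt): modified={b.txt} staged={none}
After op 2 (git add b.txt): modified={none} staged={b.txt}
After op 3 (git reset b.txt): modified={b.txt} staged={none}
After op 4 (git add b.txt): modified={none} staged={b.txt}
After op 5 (git commit): modified={none} staged={none}
After op 6 (git commit): modified={none} staged={none}
After op 7 (modify e.txt): modified={e.txt} staged={none}
After op 8 (git add e.txt): modified={none} staged={e.txt}
After op 9 (git commit): modified={none} staged={none}
After op 10 (modify f.txt): modified={f.txt} staged={none}
Final staged set: {none} -> count=0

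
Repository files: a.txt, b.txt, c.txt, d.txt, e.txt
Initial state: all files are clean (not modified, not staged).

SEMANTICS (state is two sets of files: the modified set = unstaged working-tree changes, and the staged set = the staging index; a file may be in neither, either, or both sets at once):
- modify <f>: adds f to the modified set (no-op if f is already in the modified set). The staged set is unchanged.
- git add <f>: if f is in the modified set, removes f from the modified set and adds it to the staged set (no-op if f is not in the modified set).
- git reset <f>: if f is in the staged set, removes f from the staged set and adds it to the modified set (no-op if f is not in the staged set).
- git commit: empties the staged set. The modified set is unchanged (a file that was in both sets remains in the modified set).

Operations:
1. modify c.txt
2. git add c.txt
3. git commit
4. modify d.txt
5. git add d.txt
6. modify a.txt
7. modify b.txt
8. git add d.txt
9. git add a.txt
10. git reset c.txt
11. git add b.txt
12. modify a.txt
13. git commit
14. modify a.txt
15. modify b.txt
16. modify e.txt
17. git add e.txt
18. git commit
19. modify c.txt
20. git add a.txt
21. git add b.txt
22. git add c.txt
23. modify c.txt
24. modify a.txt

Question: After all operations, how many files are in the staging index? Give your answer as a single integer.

After op 1 (modify c.txt): modified={c.txt} staged={none}
After op 2 (git add c.txt): modified={none} staged={c.txt}
After op 3 (git commit): modified={none} staged={none}
After op 4 (modify d.txt): modified={d.txt} staged={none}
After op 5 (git add d.txt): modified={none} staged={d.txt}
After op 6 (modify a.txt): modified={a.txt} staged={d.txt}
After op 7 (modify b.txt): modified={a.txt, b.txt} staged={d.txt}
After op 8 (git add d.txt): modified={a.txt, b.txt} staged={d.txt}
After op 9 (git add a.txt): modified={b.txt} staged={a.txt, d.txt}
After op 10 (git reset c.txt): modified={b.txt} staged={a.txt, d.txt}
After op 11 (git add b.txt): modified={none} staged={a.txt, b.txt, d.txt}
After op 12 (modify a.txt): modified={a.txt} staged={a.txt, b.txt, d.txt}
After op 13 (git commit): modified={a.txt} staged={none}
After op 14 (modify a.txt): modified={a.txt} staged={none}
After op 15 (modify b.txt): modified={a.txt, b.txt} staged={none}
After op 16 (modify e.txt): modified={a.txt, b.txt, e.txt} staged={none}
After op 17 (git add e.txt): modified={a.txt, b.txt} staged={e.txt}
After op 18 (git commit): modified={a.txt, b.txt} staged={none}
After op 19 (modify c.txt): modified={a.txt, b.txt, c.txt} staged={none}
After op 20 (git add a.txt): modified={b.txt, c.txt} staged={a.txt}
After op 21 (git add b.txt): modified={c.txt} staged={a.txt, b.txt}
After op 22 (git add c.txt): modified={none} staged={a.txt, b.txt, c.txt}
After op 23 (modify c.txt): modified={c.txt} staged={a.txt, b.txt, c.txt}
After op 24 (modify a.txt): modified={a.txt, c.txt} staged={a.txt, b.txt, c.txt}
Final staged set: {a.txt, b.txt, c.txt} -> count=3

Answer: 3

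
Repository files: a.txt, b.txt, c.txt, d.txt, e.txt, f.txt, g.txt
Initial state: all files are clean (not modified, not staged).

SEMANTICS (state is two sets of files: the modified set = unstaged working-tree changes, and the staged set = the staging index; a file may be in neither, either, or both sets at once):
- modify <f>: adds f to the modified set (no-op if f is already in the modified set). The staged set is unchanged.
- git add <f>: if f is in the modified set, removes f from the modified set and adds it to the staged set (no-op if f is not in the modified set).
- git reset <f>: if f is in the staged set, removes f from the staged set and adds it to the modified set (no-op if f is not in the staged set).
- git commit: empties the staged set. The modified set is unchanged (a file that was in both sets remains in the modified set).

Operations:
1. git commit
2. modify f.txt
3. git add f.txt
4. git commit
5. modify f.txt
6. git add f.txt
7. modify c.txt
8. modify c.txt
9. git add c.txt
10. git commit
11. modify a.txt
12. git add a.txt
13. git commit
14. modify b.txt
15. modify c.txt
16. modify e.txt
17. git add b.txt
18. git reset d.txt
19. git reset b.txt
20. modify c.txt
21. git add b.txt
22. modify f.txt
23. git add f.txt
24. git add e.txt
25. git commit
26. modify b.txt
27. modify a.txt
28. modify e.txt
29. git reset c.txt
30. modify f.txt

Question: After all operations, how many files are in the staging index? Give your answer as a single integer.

Answer: 0

Derivation:
After op 1 (git commit): modified={none} staged={none}
After op 2 (modify f.txt): modified={f.txt} staged={none}
After op 3 (git add f.txt): modified={none} staged={f.txt}
After op 4 (git commit): modified={none} staged={none}
After op 5 (modify f.txt): modified={f.txt} staged={none}
After op 6 (git add f.txt): modified={none} staged={f.txt}
After op 7 (modify c.txt): modified={c.txt} staged={f.txt}
After op 8 (modify c.txt): modified={c.txt} staged={f.txt}
After op 9 (git add c.txt): modified={none} staged={c.txt, f.txt}
After op 10 (git commit): modified={none} staged={none}
After op 11 (modify a.txt): modified={a.txt} staged={none}
After op 12 (git add a.txt): modified={none} staged={a.txt}
After op 13 (git commit): modified={none} staged={none}
After op 14 (modify b.txt): modified={b.txt} staged={none}
After op 15 (modify c.txt): modified={b.txt, c.txt} staged={none}
After op 16 (modify e.txt): modified={b.txt, c.txt, e.txt} staged={none}
After op 17 (git add b.txt): modified={c.txt, e.txt} staged={b.txt}
After op 18 (git reset d.txt): modified={c.txt, e.txt} staged={b.txt}
After op 19 (git reset b.txt): modified={b.txt, c.txt, e.txt} staged={none}
After op 20 (modify c.txt): modified={b.txt, c.txt, e.txt} staged={none}
After op 21 (git add b.txt): modified={c.txt, e.txt} staged={b.txt}
After op 22 (modify f.txt): modified={c.txt, e.txt, f.txt} staged={b.txt}
After op 23 (git add f.txt): modified={c.txt, e.txt} staged={b.txt, f.txt}
After op 24 (git add e.txt): modified={c.txt} staged={b.txt, e.txt, f.txt}
After op 25 (git commit): modified={c.txt} staged={none}
After op 26 (modify b.txt): modified={b.txt, c.txt} staged={none}
After op 27 (modify a.txt): modified={a.txt, b.txt, c.txt} staged={none}
After op 28 (modify e.txt): modified={a.txt, b.txt, c.txt, e.txt} staged={none}
After op 29 (git reset c.txt): modified={a.txt, b.txt, c.txt, e.txt} staged={none}
After op 30 (modify f.txt): modified={a.txt, b.txt, c.txt, e.txt, f.txt} staged={none}
Final staged set: {none} -> count=0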